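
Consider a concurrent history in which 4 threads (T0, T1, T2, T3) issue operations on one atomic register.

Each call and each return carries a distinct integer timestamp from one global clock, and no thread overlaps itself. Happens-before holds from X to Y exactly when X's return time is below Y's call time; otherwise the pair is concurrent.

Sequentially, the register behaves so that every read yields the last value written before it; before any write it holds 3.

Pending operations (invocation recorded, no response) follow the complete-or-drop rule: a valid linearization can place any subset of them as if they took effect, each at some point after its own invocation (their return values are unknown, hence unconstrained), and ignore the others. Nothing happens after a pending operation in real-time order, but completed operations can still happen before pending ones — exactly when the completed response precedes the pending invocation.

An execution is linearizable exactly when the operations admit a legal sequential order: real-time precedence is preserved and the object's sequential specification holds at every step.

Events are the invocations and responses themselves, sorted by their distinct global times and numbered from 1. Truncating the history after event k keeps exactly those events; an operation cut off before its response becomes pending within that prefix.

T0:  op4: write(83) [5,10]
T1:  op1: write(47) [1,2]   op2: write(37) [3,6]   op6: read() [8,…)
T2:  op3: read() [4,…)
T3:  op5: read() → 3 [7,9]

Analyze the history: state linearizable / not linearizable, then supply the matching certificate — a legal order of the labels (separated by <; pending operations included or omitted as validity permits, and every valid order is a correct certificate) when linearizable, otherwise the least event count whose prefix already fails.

through event 8 a valid linearization exists; event 9 (op5 responding at time 9) ends that
exactly one order of the 3 completed ops respects real time; the atomic register replay fails
including or dropping the 3 pending operations (op3, op4, op6) in any combination fails
e.g. op1, op2, op5 (pending dropped): illegal at step 3, since op5 read() → 3 cannot apply there

not linearizable — minimal violating prefix: 9 events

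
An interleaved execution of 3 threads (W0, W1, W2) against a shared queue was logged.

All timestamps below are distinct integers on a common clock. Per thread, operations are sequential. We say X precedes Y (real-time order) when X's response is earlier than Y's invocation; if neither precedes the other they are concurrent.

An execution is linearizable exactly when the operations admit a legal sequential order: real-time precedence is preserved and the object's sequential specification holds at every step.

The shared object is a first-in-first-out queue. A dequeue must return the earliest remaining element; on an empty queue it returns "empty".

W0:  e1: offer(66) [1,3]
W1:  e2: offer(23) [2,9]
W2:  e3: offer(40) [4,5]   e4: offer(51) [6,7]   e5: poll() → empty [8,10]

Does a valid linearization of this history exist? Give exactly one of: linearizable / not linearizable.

cut after 9 events: linearizable; cut after 10 events (e5 responds, time 10): not linearizable
no legal order exists: 5 real-time-consistent candidates over 5 completed queue operations, all rejected
one such order, e1, e2, e3, e4, e5, breaks at step 5 where e5 poll() → empty is illegal
one such order, e1, e3, e2, e4, e5, breaks at step 5 where e5 poll() → empty is illegal

not linearizable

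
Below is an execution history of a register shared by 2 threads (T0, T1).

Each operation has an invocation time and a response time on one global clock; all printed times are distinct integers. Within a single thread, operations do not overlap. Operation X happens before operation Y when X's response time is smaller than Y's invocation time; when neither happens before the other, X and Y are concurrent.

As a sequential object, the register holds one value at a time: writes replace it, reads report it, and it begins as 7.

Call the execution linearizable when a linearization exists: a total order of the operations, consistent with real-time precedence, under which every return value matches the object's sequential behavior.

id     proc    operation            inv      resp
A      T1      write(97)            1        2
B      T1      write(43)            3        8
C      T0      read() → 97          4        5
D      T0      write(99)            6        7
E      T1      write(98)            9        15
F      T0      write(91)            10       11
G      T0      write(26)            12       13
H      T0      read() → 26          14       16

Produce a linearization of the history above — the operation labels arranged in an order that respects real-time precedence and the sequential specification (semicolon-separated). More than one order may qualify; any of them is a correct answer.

1. A write(97), leaving value 97
2. C read() → 97, leaving value 97
3. B write(43), leaving value 43
4. D write(99), leaving value 99
5. E write(98), leaving value 98
6. F write(91), leaving value 91
7. G write(26), leaving value 26
8. H read() → 26, leaving value 26

A; C; B; D; E; F; G; H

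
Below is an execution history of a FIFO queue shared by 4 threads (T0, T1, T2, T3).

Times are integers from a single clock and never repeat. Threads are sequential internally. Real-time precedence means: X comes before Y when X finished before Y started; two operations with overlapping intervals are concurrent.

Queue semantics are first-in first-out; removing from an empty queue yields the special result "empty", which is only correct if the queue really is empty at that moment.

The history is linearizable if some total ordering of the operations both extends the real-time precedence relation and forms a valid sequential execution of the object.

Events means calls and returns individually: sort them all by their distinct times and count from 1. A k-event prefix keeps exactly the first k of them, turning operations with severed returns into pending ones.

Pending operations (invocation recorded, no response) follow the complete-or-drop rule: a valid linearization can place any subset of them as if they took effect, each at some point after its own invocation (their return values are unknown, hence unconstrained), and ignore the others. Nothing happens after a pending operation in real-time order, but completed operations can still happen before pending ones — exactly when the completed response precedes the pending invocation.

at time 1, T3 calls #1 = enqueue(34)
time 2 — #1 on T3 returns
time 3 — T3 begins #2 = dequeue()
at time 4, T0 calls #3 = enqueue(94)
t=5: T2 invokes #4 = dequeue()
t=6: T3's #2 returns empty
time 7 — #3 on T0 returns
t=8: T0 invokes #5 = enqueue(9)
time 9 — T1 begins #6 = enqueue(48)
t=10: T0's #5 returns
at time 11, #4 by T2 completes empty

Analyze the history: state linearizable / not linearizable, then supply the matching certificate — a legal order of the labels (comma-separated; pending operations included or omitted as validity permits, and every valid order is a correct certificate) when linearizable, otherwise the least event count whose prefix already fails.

not linearizable — minimal violating prefix: 11 events

cut after 10 events: linearizable; cut after 11 events (#4 responds, time 11): not linearizable
8 orders of the 5 completed FIFO queue ops respect real time; none is legal
include/drop combinations of the 1 pending operation (#6) were all tried; none helps
one such order, #1, #2, #3, #4, #5 (pending dropped), breaks at step 2 where #2 dequeue() → empty is illegal
one such order, #1, #2, #3, #5, #4 (pending dropped), breaks at step 2 where #2 dequeue() → empty is illegal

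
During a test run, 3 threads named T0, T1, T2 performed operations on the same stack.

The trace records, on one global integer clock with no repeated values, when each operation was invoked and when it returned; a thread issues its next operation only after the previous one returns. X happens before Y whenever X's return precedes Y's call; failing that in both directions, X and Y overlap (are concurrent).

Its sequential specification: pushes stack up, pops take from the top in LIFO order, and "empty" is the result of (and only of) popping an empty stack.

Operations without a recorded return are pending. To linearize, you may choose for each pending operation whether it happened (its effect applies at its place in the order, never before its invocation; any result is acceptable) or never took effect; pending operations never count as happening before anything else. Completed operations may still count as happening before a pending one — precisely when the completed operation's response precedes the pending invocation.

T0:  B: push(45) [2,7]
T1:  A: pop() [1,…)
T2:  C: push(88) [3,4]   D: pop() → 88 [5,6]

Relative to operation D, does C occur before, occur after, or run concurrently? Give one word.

C spans [3,4], D spans [5,6]
resp(C)=4 < inv(D)=5

before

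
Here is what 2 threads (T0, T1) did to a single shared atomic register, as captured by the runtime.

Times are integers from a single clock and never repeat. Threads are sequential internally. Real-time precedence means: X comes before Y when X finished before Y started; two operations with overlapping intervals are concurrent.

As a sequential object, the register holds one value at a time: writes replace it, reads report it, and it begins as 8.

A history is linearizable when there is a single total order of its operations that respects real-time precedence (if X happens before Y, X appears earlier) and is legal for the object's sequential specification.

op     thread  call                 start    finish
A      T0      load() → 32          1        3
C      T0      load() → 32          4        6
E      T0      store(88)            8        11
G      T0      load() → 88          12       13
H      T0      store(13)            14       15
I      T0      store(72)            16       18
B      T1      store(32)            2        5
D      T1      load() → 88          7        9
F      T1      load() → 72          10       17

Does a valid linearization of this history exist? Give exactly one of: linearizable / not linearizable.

one valid linearization: B, A, C, E, D, G, H, I, F
step 1: B store(32) — value 32
step 2: A load() → 32 — value 32
step 3: C load() → 32 — value 32
step 4: E store(88) — value 88
step 5: D load() → 88 — value 88
step 6: G load() → 88 — value 88
step 7: H store(13) — value 13
step 8: I store(72) — value 72
step 9: F load() → 72 — value 72

linearizable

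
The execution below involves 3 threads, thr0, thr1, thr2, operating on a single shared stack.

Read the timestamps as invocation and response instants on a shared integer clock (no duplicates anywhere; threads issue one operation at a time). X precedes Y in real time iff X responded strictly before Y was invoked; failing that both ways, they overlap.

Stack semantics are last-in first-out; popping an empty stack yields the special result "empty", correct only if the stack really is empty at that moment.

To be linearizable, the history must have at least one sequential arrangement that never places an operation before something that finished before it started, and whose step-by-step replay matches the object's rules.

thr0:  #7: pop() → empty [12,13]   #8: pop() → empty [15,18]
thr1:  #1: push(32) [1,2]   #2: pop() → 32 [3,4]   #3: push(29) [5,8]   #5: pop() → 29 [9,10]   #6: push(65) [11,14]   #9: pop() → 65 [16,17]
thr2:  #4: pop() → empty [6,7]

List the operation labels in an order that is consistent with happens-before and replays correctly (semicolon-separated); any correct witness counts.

step 1: #1 push(32) — stack <32>
step 2: #2 pop() → 32 — stack <>
step 3: #4 pop() → empty — stack <>
step 4: #3 push(29) — stack <29>
step 5: #5 pop() → 29 — stack <>
step 6: #7 pop() → empty — stack <>
step 7: #6 push(65) — stack <65>
step 8: #9 pop() → 65 — stack <>
step 9: #8 pop() → empty — stack <>

#1; #2; #4; #3; #5; #7; #6; #9; #8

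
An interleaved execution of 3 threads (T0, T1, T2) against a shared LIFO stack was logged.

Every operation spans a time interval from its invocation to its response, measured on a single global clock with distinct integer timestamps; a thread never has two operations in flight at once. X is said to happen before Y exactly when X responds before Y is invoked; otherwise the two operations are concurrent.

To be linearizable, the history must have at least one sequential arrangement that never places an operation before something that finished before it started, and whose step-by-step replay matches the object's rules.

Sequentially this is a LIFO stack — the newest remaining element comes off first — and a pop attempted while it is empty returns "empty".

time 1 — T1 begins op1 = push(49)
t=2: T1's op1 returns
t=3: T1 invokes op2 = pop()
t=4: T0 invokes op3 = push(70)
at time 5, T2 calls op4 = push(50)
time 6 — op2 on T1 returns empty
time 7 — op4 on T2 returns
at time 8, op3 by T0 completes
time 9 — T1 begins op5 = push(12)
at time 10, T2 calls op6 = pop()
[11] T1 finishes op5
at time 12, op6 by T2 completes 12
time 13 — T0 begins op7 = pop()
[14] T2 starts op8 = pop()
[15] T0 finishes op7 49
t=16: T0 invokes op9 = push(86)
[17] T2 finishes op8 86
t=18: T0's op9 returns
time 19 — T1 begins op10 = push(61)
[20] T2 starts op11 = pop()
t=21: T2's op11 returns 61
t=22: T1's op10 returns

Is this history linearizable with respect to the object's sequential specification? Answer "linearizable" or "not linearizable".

through event 5 a valid linearization exists; event 6 (op2 responding at time 6) ends that
exhaustive check: the 2 completed LIFO stack ops admit one real-time order; illegal
including or dropping the 2 pending operations (op3, op4) in any combination fails
one such order, op1, op2 (pending dropped), breaks at step 2 where op2 pop() → empty is illegal

not linearizable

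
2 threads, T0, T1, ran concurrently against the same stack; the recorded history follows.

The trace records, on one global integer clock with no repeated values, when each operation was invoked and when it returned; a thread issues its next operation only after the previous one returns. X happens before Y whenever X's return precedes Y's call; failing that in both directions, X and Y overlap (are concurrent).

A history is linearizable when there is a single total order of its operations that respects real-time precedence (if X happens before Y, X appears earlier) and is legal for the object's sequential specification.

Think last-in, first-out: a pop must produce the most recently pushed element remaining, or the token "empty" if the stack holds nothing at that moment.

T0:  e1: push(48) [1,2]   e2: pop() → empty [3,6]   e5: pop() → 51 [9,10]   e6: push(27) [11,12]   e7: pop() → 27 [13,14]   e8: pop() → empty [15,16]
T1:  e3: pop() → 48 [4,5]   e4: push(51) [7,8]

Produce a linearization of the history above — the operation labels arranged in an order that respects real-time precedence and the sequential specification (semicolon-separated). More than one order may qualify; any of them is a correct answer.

after step 1 (e1 push(48)): stack <48>
after step 2 (e3 pop() → 48): stack <>
after step 3 (e2 pop() → empty): stack <>
after step 4 (e4 push(51)): stack <51>
after step 5 (e5 pop() → 51): stack <>
after step 6 (e6 push(27)): stack <27>
after step 7 (e7 pop() → 27): stack <>
after step 8 (e8 pop() → empty): stack <>

e1; e3; e2; e4; e5; e6; e7; e8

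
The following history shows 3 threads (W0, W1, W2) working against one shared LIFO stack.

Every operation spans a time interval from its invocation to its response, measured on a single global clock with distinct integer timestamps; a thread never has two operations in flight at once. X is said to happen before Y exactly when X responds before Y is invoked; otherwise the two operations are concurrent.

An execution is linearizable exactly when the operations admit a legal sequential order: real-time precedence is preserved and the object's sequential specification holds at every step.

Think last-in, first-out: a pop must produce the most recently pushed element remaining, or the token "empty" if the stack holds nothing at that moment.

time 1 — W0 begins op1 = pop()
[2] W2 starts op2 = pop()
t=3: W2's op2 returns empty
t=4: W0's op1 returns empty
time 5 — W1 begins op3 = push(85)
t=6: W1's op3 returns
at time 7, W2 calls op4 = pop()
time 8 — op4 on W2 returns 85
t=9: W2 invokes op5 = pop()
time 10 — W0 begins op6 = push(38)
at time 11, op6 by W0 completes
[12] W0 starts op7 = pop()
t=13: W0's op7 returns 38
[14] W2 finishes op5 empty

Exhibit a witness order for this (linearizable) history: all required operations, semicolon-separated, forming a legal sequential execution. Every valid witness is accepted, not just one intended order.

op1; op2; op3; op4; op5; op6; op7

1. op1 pop() → empty, leaving stack <>
2. op2 pop() → empty, leaving stack <>
3. op3 push(85), leaving stack <85>
4. op4 pop() → 85, leaving stack <>
5. op5 pop() → empty, leaving stack <>
6. op6 push(38), leaving stack <38>
7. op7 pop() → 38, leaving stack <>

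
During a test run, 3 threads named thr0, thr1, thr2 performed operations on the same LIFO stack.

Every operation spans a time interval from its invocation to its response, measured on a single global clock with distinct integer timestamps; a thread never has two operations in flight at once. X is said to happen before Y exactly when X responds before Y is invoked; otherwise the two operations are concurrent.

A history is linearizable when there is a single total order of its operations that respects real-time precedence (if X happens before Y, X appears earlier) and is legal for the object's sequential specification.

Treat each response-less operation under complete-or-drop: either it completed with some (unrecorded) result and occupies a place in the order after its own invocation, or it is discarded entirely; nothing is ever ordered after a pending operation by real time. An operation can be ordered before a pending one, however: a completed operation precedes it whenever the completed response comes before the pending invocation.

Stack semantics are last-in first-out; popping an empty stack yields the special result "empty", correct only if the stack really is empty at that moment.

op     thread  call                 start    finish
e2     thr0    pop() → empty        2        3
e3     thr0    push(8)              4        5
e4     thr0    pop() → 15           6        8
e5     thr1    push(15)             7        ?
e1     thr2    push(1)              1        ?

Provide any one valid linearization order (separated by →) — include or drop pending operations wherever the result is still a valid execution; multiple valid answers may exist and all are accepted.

1. e2 pop() → empty, leaving stack <>
2. e1 push(1) (pending, included), leaving stack <1>
3. e3 push(8), leaving stack <1,8>
4. e5 push(15) (pending, included), leaving stack <1,8,15>
5. e4 pop() → 15, leaving stack <1,8>

e2 → e1 → e3 → e5 → e4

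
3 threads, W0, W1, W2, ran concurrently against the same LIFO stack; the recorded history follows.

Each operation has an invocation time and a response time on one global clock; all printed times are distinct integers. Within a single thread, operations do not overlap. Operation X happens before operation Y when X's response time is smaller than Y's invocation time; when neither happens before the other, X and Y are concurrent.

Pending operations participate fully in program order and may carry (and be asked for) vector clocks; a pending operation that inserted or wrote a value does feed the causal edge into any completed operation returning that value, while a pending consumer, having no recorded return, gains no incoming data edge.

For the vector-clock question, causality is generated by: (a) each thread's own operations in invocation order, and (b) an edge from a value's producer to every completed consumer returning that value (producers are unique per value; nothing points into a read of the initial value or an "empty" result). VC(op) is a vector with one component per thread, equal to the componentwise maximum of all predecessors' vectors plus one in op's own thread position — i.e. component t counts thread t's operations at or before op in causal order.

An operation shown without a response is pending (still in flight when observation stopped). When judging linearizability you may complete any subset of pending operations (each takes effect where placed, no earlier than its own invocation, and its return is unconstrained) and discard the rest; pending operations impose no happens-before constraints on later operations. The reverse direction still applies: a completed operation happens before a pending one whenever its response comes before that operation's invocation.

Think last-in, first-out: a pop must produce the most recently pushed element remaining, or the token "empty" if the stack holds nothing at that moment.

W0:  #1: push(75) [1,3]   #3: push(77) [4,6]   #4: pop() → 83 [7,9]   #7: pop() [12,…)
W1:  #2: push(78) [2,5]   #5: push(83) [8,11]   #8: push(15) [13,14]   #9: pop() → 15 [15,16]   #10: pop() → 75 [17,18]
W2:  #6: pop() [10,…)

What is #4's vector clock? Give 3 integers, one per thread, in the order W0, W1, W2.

(3, 2, 0)

#6 (invocation 10): nothing precedes it; W2's component alone gives (0, 0, 1)
#2 (invocation 2): nothing precedes it; W1's component alone gives (0, 1, 0)
#1 (invocation 1): nothing precedes it; W0's component alone gives (1, 0, 0)
merge at #5 (invoked 8): VC(#2)=(0, 1, 0), own-thread bump on W1 → (0, 2, 0)
merge at #3 (invoked 4): VC(#1)=(1, 0, 0), own-thread bump on W0 → (2, 0, 0)
merge at #8 (invoked 13): VC(#5)=(0, 2, 0), own-thread bump on W1 → (0, 3, 0)
merge at #9 (invoked 15): VC(#8)=(0, 3, 0), own-thread bump on W1 → (0, 4, 0)
merge at #4 (invoked 7): VC(#3)=(2, 0, 0), VC(#5)=(0, 2, 0), own-thread bump on W0 → (3, 2, 0)
merge at #10 (invoked 17): VC(#1)=(1, 0, 0), VC(#9)=(0, 4, 0), own-thread bump on W1 → (1, 5, 0)
merge at #7 (invoked 12): VC(#4)=(3, 2, 0), own-thread bump on W0 → (4, 2, 0)
target: VC(#4) = (3, 2, 0)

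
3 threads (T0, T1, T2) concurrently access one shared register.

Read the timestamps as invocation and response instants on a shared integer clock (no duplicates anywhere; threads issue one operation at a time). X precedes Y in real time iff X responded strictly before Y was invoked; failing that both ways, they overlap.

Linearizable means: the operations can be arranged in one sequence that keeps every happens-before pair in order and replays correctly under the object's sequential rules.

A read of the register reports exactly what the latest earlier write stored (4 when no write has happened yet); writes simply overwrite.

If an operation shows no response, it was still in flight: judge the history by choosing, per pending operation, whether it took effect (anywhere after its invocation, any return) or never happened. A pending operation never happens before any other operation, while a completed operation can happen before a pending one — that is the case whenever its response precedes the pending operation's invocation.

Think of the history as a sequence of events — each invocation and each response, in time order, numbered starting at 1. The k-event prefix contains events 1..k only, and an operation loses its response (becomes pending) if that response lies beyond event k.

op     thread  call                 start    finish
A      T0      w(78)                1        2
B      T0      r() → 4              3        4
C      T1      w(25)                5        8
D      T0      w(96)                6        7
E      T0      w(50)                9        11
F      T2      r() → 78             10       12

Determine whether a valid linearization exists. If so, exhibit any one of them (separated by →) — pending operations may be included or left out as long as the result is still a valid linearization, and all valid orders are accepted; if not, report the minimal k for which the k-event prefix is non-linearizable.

not linearizable — minimal violating prefix: 4 events

through event 3 a valid linearization exists; event 4 (B responding at time 4) ends that
exhaustive check: the 2 completed register ops admit one real-time order; illegal
e.g. A, B: illegal at step 2, since B r() → 4 cannot apply there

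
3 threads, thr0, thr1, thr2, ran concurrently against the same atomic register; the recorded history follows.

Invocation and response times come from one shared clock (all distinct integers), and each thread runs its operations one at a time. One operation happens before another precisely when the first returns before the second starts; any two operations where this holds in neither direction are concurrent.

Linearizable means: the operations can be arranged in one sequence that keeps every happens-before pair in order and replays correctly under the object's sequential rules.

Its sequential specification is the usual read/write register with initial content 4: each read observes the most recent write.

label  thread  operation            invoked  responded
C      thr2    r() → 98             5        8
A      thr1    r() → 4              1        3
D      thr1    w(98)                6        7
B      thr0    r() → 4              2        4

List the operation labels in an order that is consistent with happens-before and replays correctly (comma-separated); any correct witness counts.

1. A r() → 4, leaving value 4
2. B r() → 4, leaving value 4
3. D w(98), leaving value 98
4. C r() → 98, leaving value 98

A, B, D, C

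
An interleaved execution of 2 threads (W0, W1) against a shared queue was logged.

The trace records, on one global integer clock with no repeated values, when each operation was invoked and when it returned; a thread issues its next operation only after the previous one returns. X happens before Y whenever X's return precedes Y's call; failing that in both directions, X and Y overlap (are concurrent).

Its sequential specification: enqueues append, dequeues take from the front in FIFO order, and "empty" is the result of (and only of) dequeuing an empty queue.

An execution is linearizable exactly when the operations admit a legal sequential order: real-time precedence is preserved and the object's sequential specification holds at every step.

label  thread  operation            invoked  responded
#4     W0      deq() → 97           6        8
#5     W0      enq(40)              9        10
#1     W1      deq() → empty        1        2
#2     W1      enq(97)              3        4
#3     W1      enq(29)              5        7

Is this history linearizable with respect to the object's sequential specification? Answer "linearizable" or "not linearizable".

a witness: #1, #2, #3, #4, #5
1. #1 deq() → empty, leaving queue <>
2. #2 enq(97), leaving queue <97>
3. #3 enq(29), leaving queue <97,29>
4. #4 deq() → 97, leaving queue <29>
5. #5 enq(40), leaving queue <29,40>

linearizable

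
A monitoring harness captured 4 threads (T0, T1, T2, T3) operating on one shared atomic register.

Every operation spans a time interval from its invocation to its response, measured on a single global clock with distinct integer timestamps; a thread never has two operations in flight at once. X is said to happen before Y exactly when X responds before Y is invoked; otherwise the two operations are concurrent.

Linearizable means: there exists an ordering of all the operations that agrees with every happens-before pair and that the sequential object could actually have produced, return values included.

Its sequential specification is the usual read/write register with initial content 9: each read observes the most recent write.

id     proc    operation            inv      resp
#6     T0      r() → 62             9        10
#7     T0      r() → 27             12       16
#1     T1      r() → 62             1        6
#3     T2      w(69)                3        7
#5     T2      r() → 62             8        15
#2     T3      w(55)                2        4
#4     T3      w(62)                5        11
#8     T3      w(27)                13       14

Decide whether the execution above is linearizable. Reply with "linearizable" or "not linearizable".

a witness: #2, #3, #4, #1, #5, #6, #8, #7
after step 1 (#2 w(55)): value 55
after step 2 (#3 w(69)): value 69
after step 3 (#4 w(62)): value 62
after step 4 (#1 r() → 62): value 62
after step 5 (#5 r() → 62): value 62
after step 6 (#6 r() → 62): value 62
after step 7 (#8 w(27)): value 27
after step 8 (#7 r() → 27): value 27

linearizable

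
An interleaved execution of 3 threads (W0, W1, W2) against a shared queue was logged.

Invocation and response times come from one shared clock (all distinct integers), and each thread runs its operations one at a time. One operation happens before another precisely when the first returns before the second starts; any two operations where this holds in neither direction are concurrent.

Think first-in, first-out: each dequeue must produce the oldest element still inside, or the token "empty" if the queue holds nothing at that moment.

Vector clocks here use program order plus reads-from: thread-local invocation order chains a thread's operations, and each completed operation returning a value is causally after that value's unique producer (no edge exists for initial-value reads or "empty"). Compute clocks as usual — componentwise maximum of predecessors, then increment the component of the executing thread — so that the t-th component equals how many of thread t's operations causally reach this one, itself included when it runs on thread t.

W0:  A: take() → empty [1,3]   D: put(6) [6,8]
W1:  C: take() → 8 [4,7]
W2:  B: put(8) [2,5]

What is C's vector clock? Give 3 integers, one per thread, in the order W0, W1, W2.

invoked at 2, B has no predecessors; its own W2 bump gives (0, 0, 1)
invoked at 1, A has no predecessors; its own W0 bump gives (1, 0, 0)
C, invoked 4, takes VC(B)=(0, 0, 1) under max, adds 1 for W1 → (0, 1, 1)
D, invoked 6, takes VC(A)=(1, 0, 0) under max, adds 1 for W0 → (2, 0, 0)
target: VC(C) = (0, 1, 1)

(0, 1, 1)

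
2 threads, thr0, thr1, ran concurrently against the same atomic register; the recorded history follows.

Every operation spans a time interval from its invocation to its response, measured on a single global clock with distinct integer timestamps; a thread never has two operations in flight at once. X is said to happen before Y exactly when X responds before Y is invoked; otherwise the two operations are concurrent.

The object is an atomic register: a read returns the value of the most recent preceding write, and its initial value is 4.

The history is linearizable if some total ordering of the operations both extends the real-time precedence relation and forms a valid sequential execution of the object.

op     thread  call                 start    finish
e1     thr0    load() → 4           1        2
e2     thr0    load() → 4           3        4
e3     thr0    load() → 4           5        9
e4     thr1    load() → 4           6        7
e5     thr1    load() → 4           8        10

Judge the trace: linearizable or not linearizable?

linearizable

one valid linearization: e1, e2, e3, e4, e5
step 1: e1 load() → 4 — value 4
step 2: e2 load() → 4 — value 4
step 3: e3 load() → 4 — value 4
step 4: e4 load() → 4 — value 4
step 5: e5 load() → 4 — value 4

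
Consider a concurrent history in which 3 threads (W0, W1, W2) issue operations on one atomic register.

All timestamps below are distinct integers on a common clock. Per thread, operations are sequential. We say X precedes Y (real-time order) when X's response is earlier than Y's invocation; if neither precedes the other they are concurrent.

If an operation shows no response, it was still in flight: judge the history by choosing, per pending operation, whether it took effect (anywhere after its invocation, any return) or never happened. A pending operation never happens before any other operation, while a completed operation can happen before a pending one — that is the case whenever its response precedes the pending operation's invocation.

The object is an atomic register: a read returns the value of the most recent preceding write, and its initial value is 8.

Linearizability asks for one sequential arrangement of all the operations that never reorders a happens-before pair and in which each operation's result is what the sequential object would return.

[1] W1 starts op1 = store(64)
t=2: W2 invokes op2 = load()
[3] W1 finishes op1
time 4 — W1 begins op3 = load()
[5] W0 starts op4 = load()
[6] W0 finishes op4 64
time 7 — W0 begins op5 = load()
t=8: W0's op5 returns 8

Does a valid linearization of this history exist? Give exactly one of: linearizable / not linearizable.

already the first 8 events (up to op5's response at time 8) admit no linearization; the first 7 still do
exhaustive check: the 3 completed atomic register ops admit one real-time order; illegal
no escape via the 2 pending operations (op2, op3): every completion choice fails
one such order, op1, op4, op5 (pending dropped), breaks at step 3 where op5 load() → 8 is illegal

not linearizable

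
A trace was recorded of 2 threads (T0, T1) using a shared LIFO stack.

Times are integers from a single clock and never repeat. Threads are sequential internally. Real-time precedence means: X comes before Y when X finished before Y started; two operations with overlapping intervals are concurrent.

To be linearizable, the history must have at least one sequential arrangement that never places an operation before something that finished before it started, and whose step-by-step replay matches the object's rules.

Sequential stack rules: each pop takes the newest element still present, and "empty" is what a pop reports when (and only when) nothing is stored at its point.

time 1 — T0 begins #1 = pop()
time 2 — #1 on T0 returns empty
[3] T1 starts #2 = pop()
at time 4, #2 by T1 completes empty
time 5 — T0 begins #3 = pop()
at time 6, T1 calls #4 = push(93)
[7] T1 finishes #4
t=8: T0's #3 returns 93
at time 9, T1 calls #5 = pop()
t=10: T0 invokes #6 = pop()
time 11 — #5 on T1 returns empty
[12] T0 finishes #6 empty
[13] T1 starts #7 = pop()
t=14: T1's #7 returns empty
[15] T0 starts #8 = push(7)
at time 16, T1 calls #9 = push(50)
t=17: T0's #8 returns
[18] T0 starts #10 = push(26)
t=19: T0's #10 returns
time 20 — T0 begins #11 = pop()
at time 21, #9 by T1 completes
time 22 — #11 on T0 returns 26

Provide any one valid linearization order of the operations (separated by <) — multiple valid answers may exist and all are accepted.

#1 < #2 < #4 < #3 < #5 < #6 < #7 < #8 < #9 < #10 < #11

after step 1 (#1 pop() → empty): stack <>
after step 2 (#2 pop() → empty): stack <>
after step 3 (#4 push(93)): stack <93>
after step 4 (#3 pop() → 93): stack <>
after step 5 (#5 pop() → empty): stack <>
after step 6 (#6 pop() → empty): stack <>
after step 7 (#7 pop() → empty): stack <>
after step 8 (#8 push(7)): stack <7>
after step 9 (#9 push(50)): stack <7,50>
after step 10 (#10 push(26)): stack <7,50,26>
after step 11 (#11 pop() → 26): stack <7,50>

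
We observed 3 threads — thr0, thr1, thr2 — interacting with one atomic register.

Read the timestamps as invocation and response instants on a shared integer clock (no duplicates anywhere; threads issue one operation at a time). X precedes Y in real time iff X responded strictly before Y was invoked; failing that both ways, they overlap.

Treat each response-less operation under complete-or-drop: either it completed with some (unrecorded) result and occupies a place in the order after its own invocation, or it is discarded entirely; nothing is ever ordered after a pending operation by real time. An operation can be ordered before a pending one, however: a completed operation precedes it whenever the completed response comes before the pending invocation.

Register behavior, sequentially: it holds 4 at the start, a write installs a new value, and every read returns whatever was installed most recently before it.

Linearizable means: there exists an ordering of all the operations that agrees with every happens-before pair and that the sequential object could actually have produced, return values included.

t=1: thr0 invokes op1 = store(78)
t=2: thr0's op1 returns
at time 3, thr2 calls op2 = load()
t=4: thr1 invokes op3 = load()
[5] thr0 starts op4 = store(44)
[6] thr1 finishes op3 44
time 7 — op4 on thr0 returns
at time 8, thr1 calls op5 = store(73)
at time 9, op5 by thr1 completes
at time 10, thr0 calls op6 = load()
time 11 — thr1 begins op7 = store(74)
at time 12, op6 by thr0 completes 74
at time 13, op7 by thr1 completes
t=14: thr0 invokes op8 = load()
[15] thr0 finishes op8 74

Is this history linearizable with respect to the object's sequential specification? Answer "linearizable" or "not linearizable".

one valid linearization: op1, op2, op4, op3, op5, op7, op6, op8
1. op1 store(78), leaving value 78
2. op2 load() (pending, included), leaving value 78
3. op4 store(44), leaving value 44
4. op3 load() → 44, leaving value 44
5. op5 store(73), leaving value 73
6. op7 store(74), leaving value 74
7. op6 load() → 74, leaving value 74
8. op8 load() → 74, leaving value 74

linearizable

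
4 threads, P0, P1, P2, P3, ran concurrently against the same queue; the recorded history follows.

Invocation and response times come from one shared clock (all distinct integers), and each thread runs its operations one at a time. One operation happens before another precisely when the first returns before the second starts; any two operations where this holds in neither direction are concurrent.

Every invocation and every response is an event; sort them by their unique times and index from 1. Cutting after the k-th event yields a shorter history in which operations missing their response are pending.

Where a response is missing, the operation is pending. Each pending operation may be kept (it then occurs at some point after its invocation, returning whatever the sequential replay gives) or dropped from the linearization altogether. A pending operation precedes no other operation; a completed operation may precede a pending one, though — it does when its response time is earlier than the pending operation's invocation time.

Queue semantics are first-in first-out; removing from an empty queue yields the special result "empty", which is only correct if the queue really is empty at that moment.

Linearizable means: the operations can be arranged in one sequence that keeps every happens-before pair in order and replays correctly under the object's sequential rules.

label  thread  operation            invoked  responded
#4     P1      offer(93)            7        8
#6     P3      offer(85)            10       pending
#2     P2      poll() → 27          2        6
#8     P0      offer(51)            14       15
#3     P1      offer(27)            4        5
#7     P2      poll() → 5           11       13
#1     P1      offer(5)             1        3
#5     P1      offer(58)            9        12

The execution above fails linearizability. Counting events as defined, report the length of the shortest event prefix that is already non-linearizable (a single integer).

events 1..5 are linearizable, e.g. via #1, #2, #3:
after step 1 (#1 offer(5)): queue <5>
after step 2 (#2 poll() (pending, included)): queue <>
after step 3 (#3 offer(27)): queue <27>
once event 6 joins (#2's response, time 6), exhaustive search finds no witness
e.g. #1, #2, #3: illegal at step 2, since #2 poll() → 27 cannot apply there
e.g. #1, #3, #2: illegal at step 3, since #2 poll() → 27 cannot apply there

6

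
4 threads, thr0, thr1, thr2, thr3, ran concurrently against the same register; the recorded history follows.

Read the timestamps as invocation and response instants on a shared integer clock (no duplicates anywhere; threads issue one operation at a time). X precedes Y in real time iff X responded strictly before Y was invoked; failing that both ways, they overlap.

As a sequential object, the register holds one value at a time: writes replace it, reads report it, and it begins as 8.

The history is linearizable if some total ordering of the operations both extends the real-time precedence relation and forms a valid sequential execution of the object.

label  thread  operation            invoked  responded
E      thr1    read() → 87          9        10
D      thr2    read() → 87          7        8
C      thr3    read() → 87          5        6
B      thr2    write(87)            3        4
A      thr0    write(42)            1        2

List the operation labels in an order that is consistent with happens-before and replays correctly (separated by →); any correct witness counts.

A → B → C → D → E

step 1: A write(42) — value 42
step 2: B write(87) — value 87
step 3: C read() → 87 — value 87
step 4: D read() → 87 — value 87
step 5: E read() → 87 — value 87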